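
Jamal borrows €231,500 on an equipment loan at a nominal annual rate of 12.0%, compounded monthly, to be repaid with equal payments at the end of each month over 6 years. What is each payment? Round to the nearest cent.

i = 0.12/12 = 0.01 per month; n = 6·12 = 72.
PMT = 231500 / ( [1 − (1+0.01)^(−72)] / 0.01 ) = 231500 / 51.150391 = 4,525.8696

€4,525.87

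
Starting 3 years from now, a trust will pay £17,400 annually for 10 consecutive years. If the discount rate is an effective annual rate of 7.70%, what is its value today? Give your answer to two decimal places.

£102,033.76

Value one period before first payment (t=2): 17400 × [1 − (1+0.077)^(−10)] / 0.077 = 17400 × 6.801834 = 118,351.9190
Discount back 2 years: 118,351.9190 × (1+0.077)^(−2) = 118,351.9190 × 0.862122 = 102,033.7616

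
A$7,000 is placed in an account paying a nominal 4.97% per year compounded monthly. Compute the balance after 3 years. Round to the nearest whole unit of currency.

A$8,123

Periodic rate i = 0.0497/12 = 0.00414167; n = 3 × 12 = 36 periods.
FV = 7,000 × (1 + 0.00414167)^36 = 8,123.0219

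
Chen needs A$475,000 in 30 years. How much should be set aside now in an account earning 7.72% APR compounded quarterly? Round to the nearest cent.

A$47,912.71

Periodic rate i = 0.0772/4 = 0.0193; n = 30 × 4 = 120 periods.
Discount factor = (1+0.0193)^(−120) = 0.100869; PV = 475,000 × 0.100869 = 47,912.7065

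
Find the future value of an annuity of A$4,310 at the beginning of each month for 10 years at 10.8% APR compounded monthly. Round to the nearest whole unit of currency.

A$932,810

i = 0.108/12 = 0.009 per month; n = 10·12 = 120.
Accumulation factor s(120|0.009) × (1+i) = 216.429155; FV = 4310 × 216.429155 = 932,809.6602
(annuity-due: payments at period start, so ×(1+i).)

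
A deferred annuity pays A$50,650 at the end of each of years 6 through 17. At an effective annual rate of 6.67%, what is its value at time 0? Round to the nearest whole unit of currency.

Value one period before first payment (t=5): 50650 × [1 − (1+0.0667)^(−12)] / 0.0667 = 50650 × 8.084276 = 409,468.5970
Discount back 5 years: 409,468.5970 × (1+0.0667)^(−5) = 409,468.5970 × 0.724083 = 296,489.3684

A$296,489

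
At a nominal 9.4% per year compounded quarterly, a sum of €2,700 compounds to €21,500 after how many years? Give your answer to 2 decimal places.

Periodic rate i = 0.094/4 = 0.0235.
(1+i)^n = 21500/2700 = 7.96296, so n = ln 7.96296 / ln 1.0235 = 89.3228 quarters
= 89.3228/4 years

22.33 years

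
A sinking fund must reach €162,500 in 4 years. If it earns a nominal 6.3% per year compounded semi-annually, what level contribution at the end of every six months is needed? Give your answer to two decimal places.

With 2 periods per year: i = 0.0315, n = 8.
FV-annuity factor = 8.939810; PMT = 162500 / 8.939810 = 18,177.1203

€18,177.12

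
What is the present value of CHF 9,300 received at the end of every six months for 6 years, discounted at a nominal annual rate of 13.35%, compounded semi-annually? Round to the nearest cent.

CHF 75,163.55

i = 0.1335/2 = 0.06675 per half-year; n = 6·2 = 12.
Annuity factor a(12|0.06675) = 8.082102; PV = 9300 × 8.082102 = 75,163.5521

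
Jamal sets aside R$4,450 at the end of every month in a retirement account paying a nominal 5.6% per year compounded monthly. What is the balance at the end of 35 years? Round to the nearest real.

R$5,785,350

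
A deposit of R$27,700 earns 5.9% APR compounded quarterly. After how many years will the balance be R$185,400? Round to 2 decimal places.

32.46 years

Periodic rate i = 0.059/4 = 0.01475.
(1+i)^n = 185400/27700 = 6.69314, so n = ln 6.69314 / ln 1.01475 = 129.8352 quarters
= 129.8352/4 years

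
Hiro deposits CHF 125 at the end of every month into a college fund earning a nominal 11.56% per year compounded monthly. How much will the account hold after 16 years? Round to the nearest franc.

i = 0.1156/12 = 0.00963333 per month; n = 16·12 = 192.
Accumulation factor s(192|0.00963333) = 550.302684; FV = 125 × 550.302684 = 68,787.8355

CHF 68,788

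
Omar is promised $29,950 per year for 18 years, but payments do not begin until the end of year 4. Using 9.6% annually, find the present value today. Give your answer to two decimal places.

Value one period before first payment (t=3): 29950 × [1 − (1+0.096)^(−18)] / 0.096 = 29950 × 8.416166 = 252,064.1590
PV₀ = 252,064.1590 / (1+0.096)^3 = 252,064.1590 / 1.316533 = 191,460.6087

$191,460.61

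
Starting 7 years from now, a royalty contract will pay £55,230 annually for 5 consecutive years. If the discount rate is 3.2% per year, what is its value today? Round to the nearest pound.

£208,189

PV at t=6 (ordinary 5-year annuity): 55230 × a(5|0.032) = 55230 × 4.553672 = 251,499.2854
Discount back 6 years: 251,499.2854 × (1+0.032)^(−6) = 251,499.2854 × 0.827793 = 208,189.3799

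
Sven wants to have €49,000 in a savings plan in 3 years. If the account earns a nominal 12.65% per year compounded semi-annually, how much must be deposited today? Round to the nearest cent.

€33,914.37

i = 0.1265/2 = 0.06325 per half-year; n = 3·2 = 6.
PV = 49,000 / (1 + 0.06325)^6 = 49,000 / 1.444815 = 33,914.3683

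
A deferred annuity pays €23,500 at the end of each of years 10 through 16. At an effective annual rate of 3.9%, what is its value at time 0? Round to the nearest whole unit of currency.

PV at t=9 (ordinary 7-year annuity): 23500 × a(7|0.039) = 23500 × 6.024298 = 141,571.0054
PV₀ = 141,571.0054 / (1+0.039)^9 = 141,571.0054 / 1.411042 = 100,330.8262

€100,331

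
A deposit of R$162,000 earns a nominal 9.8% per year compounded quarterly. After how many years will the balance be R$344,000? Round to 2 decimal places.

Periodic rate i = 0.098/4 = 0.0245.
(1+i)^n = 344000/162000 = 2.12346, so n = ln 2.12346 / ln 1.0245 = 31.1115 quarters
= 31.1115/4 years

7.78 years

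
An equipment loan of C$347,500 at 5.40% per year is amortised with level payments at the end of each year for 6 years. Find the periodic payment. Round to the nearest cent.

C$69,341.84

Annuity-PV factor = 5.011404; PMT = 347500 / 5.011404 = 69,341.8421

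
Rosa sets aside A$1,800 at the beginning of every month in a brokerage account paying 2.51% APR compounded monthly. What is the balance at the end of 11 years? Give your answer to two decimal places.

A$273,884.54

With 12 periods per year: i = 0.00209167, n = 132.
FV = PMT · [(1+i)^n − 1] / i × (1+i) = 1800 · 152.158078 = 273,884.5406
(Beginning-of-period payments → annuity-due factor ×(1+i).)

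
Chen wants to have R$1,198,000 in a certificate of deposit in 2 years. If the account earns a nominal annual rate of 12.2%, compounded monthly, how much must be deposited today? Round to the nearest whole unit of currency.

R$939,775

i = 0.122/12 = 0.0101667 per month; n = 2·12 = 24.
PV = 1,198,000 / (1 + 0.0101667)^24 = 1,198,000 / 1.274773 = 939,775.2669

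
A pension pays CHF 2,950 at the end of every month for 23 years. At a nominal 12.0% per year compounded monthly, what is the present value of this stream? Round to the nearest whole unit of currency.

CHF 276,071

Periodic rate i = 0.12/12 = 0.01; n = 23 × 12 = 276 periods.
PV = 2950 × [1 − (1+0.01)^(−276)] / 0.01 = 2950 × 93.583461 = 276,071.2100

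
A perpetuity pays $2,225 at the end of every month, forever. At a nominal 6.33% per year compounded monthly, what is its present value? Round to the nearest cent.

$421,800.95

Periodic rate i = 0.0633/12 = 0.005275.
PV = C/r = 2225/0.005275 = 421,800.9479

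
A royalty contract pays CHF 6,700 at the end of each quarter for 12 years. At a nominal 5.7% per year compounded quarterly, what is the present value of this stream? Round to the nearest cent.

Periodic rate i = 0.057/4 = 0.01425; n = 12 × 4 = 48 periods.
Annuity factor a(48|0.01425) = 34.593931; PV = 6700 × 34.593931 = 231,779.3353

CHF 231,779.34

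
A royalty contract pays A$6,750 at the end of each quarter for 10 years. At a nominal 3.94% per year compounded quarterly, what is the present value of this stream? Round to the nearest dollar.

With 4 periods per year: i = 0.00985, n = 40.
PV = PMT · [1 − (1+i)^(−n)] / i = 6750 · 32.928393 = 222,266.6516

A$222,267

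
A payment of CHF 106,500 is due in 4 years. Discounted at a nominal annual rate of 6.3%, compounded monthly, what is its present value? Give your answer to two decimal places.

i = 0.063/12 = 0.00525 per month; n = 4·12 = 48.
PV = 106,500 / (1 + 0.00525)^48 = 106,500 / 1.285748 = 82,831.1484

CHF 82,831.15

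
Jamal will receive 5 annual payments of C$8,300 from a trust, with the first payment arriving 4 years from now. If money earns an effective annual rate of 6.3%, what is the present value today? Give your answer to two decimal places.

C$28,871.43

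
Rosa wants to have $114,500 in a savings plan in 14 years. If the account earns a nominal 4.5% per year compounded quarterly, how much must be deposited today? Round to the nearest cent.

With 4 periods per year: i = 0.01125, n = 56.
PV = 114,500 / (1 + 0.01125)^56 = 114,500 / 1.871018 = 61,196.6358

$61,196.64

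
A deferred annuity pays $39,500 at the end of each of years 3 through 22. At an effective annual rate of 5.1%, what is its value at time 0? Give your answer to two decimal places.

$441,888.14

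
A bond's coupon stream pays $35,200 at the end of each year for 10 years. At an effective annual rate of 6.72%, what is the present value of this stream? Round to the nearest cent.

$250,461.95

Annuity factor a(10|0.0672) = 7.115396; PV = 35200 × 7.115396 = 250,461.9493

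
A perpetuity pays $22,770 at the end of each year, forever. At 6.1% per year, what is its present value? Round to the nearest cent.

$373,278.69

PV = C/r = 22770/0.061 = 373,278.6885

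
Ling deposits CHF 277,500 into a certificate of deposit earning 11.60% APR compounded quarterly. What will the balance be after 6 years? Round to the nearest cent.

Periodic rate i = 0.116/4 = 0.029; n = 6 × 4 = 24 periods.
FV = PV·(1+i)^n = 277,500 × 1.985953 = 551,101.9932

CHF 551,101.99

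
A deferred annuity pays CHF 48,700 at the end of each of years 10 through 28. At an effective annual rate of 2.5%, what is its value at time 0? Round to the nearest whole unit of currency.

PV at t=9 (ordinary 19-year annuity): 48700 × a(19|0.025) = 48700 × 14.978891 = 729,472.0084
PV₀ = 729,472.0084 / (1+0.025)^9 = 729,472.0084 / 1.248863 = 584,108.9262

CHF 584,109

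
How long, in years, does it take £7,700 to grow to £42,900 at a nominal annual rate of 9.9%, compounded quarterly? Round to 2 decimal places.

Periodic rate i = 0.099/4 = 0.02475.
n = ln(42900/7700) / ln(1+0.02475) = ln(5.57143) / 0.024449 = 70.2554 quarters
= 70.2554/4 years

17.56 years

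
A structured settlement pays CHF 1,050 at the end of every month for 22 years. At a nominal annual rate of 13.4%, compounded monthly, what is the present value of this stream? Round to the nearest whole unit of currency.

CHF 89,017

Periodic rate i = 0.134/12 = 0.0111667; n = 22 × 12 = 264 periods.
Annuity factor a(264|0.0111667) = 84.778355; PV = 1050 × 84.778355 = 89,017.2723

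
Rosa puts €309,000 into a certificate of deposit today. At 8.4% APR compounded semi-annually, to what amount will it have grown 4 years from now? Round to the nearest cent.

€429,437.76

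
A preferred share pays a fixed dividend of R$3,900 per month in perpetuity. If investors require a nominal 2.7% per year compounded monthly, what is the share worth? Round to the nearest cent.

Periodic rate i = 0.027/12 = 0.00225.
PV = PMT / i = 3900 / 0.00225 = 1,733,333.3333

R$1,733,333.33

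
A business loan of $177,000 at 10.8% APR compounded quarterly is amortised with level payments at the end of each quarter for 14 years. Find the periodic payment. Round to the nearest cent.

$6,165.93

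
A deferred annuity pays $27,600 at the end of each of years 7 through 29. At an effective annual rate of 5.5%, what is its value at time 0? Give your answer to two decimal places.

Value one period before first payment (t=6): 27600 × [1 − (1+0.055)^(−23)] / 0.055 = 27600 × 12.875042 = 355,351.1701
PV₀ = 355,351.1701 / (1+0.055)^6 = 355,351.1701 / 1.378843 = 257,716.9554

$257,716.96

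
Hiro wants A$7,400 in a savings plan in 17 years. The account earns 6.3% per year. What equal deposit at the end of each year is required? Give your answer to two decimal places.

A$255.41

FV-annuity factor = 28.973112; PMT = 7400 / 28.973112 = 255.4092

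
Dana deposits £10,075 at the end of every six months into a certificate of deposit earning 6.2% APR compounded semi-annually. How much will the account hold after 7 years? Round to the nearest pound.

£173,316

With 2 periods per year: i = 0.031, n = 14.
FV = PMT · [(1+i)^n − 1] / i = 10075 · 17.202563 = 173,315.8200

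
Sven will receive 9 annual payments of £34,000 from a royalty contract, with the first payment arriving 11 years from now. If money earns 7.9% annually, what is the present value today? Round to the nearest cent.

PV at t=10 (ordinary 9-year annuity): 34000 × a(9|0.079) = 34000 × 6.272948 = 213,280.2467
Discount back 10 years: 213,280.2467 × (1+0.079)^(−10) = 213,280.2467 × 0.467504 = 99,709.4194

£99,709.42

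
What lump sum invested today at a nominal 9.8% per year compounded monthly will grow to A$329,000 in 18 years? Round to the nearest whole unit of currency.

With 12 periods per year: i = 0.00816667, n = 216.
PV = FV·(1+i)^(−n) = 329,000 × 0.172590 = 56,782.1362

A$56,782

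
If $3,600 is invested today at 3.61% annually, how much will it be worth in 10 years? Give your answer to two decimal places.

$5,132.39

FV = PV·(1+i)^n = 3,600 × 1.425663 = 5,132.3851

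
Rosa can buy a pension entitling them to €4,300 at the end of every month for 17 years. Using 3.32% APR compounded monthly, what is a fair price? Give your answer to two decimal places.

i = 0.0332/12 = 0.00276667 per month; n = 17·12 = 204.
Annuity factor a(204|0.00276667) = 155.730854; PV = 4300 × 155.730854 = 669,642.6741

€669,642.67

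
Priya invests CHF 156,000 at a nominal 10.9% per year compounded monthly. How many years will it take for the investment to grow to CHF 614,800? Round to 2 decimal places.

Periodic rate i = 0.109/12 = 0.00908333.
(1+i)^n = 614800/156000 = 3.94103, so n = ln 3.94103 / ln 1.00908 = 151.6690 months
= 151.6690/12 years

12.64 years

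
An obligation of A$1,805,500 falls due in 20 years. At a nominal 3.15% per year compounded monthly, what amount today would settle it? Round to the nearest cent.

Periodic rate i = 0.0315/12 = 0.002625; n = 20 × 12 = 240 periods.
PV = FV·(1+i)^(−n) = 1,805,500 × 0.533032 = 962,388.5541

A$962,388.55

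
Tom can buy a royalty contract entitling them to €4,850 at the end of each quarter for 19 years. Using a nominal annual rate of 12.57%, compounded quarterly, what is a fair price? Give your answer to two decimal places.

€139,639.53

With 4 periods per year: i = 0.031425, n = 76.
PV = 4850 × [1 − (1+0.031425)^(−76)] / 0.031425 = 4850 × 28.791656 = 139,639.5297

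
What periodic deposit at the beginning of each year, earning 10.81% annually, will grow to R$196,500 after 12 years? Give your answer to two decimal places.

PMT = 196500 / ( [(1+0.1081)^12 − 1] / 0.1081 × (1+i) ) = 196500 / 24.881132 = 7,897.5507

R$7,897.55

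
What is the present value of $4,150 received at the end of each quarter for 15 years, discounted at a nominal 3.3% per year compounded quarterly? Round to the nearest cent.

$195,774.35

i = 0.033/4 = 0.00825 per quarter; n = 15·4 = 60.
Annuity factor a(60|0.00825) = 47.174542; PV = 4150 × 47.174542 = 195,774.3490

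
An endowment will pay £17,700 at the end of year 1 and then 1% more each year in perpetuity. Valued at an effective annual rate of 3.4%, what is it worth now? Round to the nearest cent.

PV = PMT / (i − g) = 17700 / (0.034 − 0.01) = 17700 / 0.024000 = 737,500.0000

£737,500.00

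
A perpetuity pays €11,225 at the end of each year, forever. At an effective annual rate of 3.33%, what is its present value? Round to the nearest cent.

PV = PMT / i = 11225 / 0.0333 = 337,087.0871

€337,087.09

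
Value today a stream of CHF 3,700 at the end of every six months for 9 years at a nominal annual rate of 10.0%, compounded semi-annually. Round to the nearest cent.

CHF 43,251.47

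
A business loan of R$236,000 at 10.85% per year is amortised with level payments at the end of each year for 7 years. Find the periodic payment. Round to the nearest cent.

R$49,840.33

Annuity-PV factor = 4.735121; PMT = 236000 / 4.735121 = 49,840.3310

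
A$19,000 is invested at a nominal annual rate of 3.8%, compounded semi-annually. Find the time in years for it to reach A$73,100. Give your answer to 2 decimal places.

35.79 years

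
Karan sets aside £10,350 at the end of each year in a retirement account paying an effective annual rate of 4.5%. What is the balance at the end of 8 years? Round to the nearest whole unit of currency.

FV = PMT · [(1+i)^n − 1] / i = 10350 · 9.380014 = 97,083.1410

£97,083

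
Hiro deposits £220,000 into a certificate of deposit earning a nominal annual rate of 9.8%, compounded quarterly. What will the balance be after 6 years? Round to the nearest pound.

£393,287

i = 0.098/4 = 0.0245 per quarter; n = 6·4 = 24.
FV = PV·(1+i)^n = 220,000 × 1.787669 = 393,287.1769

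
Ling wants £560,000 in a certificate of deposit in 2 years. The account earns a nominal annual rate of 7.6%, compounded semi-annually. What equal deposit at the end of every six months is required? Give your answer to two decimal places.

£132,267.92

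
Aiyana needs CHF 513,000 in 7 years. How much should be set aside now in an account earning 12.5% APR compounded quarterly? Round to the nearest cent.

CHF 216,733.70

With 4 periods per year: i = 0.03125, n = 28.
Discount factor = (1+0.03125)^(−28) = 0.422483; PV = 513,000 × 0.422483 = 216,733.6982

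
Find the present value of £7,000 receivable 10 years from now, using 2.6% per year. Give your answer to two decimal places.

PV = 7,000 / (1 + 0.026)^10 = 7,000 / 1.292628 = 5,415.3238

£5,415.32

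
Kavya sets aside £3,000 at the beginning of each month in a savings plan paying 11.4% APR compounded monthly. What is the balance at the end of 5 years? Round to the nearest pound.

With 12 periods per year: i = 0.0095, n = 60.
FV = 3000 × [(1+0.0095)^60 − 1] / 0.0095 × (1+i) = 3000 × 81.133618 = 243,400.8541
Payments are at the start of each period, so multiply by (1+i).

£243,401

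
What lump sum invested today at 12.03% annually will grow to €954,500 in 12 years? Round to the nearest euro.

Discount factor = (1+0.1203)^(−12) = 0.255852; PV = 954,500 × 0.255852 = 244,210.2572

€244,210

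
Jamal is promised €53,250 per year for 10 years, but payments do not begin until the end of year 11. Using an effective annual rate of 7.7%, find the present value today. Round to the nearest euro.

€172,500

PV at t=10 (ordinary 10-year annuity): 53250 × a(10|0.077) = 53250 × 6.801834 = 362,197.6832
Discount back 10 years: 362,197.6832 × (1+0.077)^(−10) = 362,197.6832 × 0.476259 = 172,499.8156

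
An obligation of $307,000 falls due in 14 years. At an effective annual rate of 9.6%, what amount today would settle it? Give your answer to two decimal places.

PV = 307,000 / (1 + 0.096)^14 = 307,000 / 3.608675 = 85,072.7785

$85,072.78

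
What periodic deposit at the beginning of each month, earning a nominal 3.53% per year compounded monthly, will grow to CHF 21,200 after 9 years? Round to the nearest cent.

CHF 166.56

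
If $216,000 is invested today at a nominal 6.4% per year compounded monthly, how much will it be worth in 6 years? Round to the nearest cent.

$316,796.00

i = 0.064/12 = 0.00533333 per month; n = 6·12 = 72.
FV = 216,000 × (1 + 0.00533333)^72 = 316,796.0001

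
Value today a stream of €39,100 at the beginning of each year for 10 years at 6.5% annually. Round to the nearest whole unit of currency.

€299,354

Annuity factor a(10|0.065) × (1+i) = 7.656104; PV = 39100 × 7.656104 = 299,353.6737
Payments are at the start of each period, so multiply by (1+i).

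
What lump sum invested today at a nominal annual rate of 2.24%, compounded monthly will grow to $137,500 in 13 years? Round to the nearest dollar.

$102,791

i = 0.0224/12 = 0.00186667 per month; n = 13·12 = 156.
PV = FV·(1+i)^(−n) = 137,500 × 0.747569 = 102,790.7498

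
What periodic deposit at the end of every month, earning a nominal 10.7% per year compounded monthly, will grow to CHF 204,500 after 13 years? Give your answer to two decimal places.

CHF 609.00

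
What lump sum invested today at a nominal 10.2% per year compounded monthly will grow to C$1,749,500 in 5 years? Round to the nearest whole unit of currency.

With 12 periods per year: i = 0.0085, n = 60.
PV = 1,749,500 / (1 + 0.0085)^60 = 1,749,500 / 1.661706 = 1,052,833.7391

C$1,052,834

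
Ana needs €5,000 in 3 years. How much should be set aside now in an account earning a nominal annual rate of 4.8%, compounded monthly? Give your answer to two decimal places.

Periodic rate i = 0.048/12 = 0.004; n = 3 × 12 = 36 periods.
Discount factor = (1+0.004)^(−36) = 0.866136; PV = 5,000 × 0.866136 = 4,330.6825

€4,330.68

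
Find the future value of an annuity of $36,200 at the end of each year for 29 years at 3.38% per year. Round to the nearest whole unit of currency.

$1,737,344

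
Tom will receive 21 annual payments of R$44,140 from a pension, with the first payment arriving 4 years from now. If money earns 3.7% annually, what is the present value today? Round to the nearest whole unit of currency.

R$570,964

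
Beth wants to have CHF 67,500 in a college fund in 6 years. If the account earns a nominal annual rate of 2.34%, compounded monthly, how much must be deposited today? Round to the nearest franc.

i = 0.0234/12 = 0.00195 per month; n = 6·12 = 72.
PV = FV·(1+i)^(−n) = 67,500 × 0.869129 = 58,666.2328

CHF 58,666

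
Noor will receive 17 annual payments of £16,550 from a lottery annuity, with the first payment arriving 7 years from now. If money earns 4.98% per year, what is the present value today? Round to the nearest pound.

£139,601

Value one period before first payment (t=6): 16550 × [1 − (1+0.0498)^(−17)] / 0.0498 = 16550 × 11.290926 = 186,864.8261
Discount back 6 years: 186,864.8261 × (1+0.0498)^(−6) = 186,864.8261 × 0.747069 = 139,600.8783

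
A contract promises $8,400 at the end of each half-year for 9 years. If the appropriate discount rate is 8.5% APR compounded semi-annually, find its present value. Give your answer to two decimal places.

$104,209.56

With 2 periods per year: i = 0.0425, n = 18.
PV = 8400 × [1 − (1+0.0425)^(−18)] / 0.0425 = 8400 × 12.405900 = 104,209.5587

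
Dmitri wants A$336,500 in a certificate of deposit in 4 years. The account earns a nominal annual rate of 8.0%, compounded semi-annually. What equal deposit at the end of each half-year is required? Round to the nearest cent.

A$36,519.62

With 2 periods per year: i = 0.04, n = 8.
PMT = 336500 / ( [(1+0.04)^8 − 1] / 0.04 ) = 336500 / 9.214226 = 36,519.6155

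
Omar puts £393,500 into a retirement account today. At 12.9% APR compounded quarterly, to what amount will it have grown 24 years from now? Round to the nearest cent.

£8,285,034.58

Periodic rate i = 0.129/4 = 0.03225; n = 24 × 4 = 96 periods.
FV = 393,500 × (1 + 0.03225)^96 = 8,285,034.5756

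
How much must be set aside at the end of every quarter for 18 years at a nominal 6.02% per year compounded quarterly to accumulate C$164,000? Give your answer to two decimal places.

i = 0.0602/4 = 0.01505 per quarter; n = 18·4 = 72.
FV-annuity factor = 128.341319; PMT = 164000 / 128.341319 = 1,277.8426

C$1,277.84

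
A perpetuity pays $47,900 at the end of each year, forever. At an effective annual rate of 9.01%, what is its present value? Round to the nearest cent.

$531,631.52

PV = C/r = 47900/0.0901 = 531,631.5205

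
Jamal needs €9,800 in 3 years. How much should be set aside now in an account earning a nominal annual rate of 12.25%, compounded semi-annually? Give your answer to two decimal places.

€6,859.93

i = 0.1225/2 = 0.06125 per half-year; n = 3·2 = 6.
PV = 9,800 / (1 + 0.06125)^6 = 9,800 / 1.428585 = 6,859.9327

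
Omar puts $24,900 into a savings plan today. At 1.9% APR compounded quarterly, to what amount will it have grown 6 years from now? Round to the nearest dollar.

$27,899

i = 0.019/4 = 0.00475 per quarter; n = 6·4 = 24.
FV = PV·(1+i)^n = 24,900 × 1.120450 = 27,899.1970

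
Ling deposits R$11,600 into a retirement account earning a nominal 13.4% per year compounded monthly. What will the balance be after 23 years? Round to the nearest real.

R$248,620

Periodic rate i = 0.134/12 = 0.0111667; n = 23 × 12 = 276 periods.
11,600 × (1+0.0111667)^276 = 11,600 × 21.432730 = 248,619.6713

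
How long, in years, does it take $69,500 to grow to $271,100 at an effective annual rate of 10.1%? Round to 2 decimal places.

n = ln(271100/69500) / ln(1+0.101) = ln(3.90072) / 0.096219 = 14.1465 years

14.15 years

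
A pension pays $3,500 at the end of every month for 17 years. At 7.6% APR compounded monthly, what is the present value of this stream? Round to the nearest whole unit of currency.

i = 0.076/12 = 0.00633333 per month; n = 17·12 = 204.
Annuity factor a(204|0.00633333) = 114.340685; PV = 3500 × 114.340685 = 400,192.3989

$400,192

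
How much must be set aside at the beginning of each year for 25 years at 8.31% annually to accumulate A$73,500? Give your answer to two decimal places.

A$887.06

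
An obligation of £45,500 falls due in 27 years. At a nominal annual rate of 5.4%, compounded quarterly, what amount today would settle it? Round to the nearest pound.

Periodic rate i = 0.054/4 = 0.0135; n = 27 × 4 = 108 periods.
Discount factor = (1+0.0135)^(−108) = 0.234982; PV = 45,500 × 0.234982 = 10,691.6829

£10,692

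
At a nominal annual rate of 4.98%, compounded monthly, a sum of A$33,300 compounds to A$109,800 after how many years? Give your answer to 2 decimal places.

24.01 years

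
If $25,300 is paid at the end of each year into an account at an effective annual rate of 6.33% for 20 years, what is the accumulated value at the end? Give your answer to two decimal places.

FV = PMT · [(1+i)^n − 1] / i = 25300 · 38.117579 = 964,374.7463

$964,374.75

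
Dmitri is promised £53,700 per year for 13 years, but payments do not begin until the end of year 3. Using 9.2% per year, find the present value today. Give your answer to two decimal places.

Value one period before first payment (t=2): 53700 × [1 − (1+0.092)^(−13)] / 0.092 = 53700 × 7.407638 = 397,790.1860
PV₀ = 397,790.1860 / (1+0.092)^2 = 397,790.1860 / 1.192464 = 333,586.7464

£333,586.75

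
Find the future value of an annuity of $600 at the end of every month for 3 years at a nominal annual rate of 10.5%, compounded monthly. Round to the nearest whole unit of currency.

$25,261

Periodic rate i = 0.105/12 = 0.00875; n = 3 × 12 = 36 periods.
Accumulation factor s(36|0.00875) = 42.100932; FV = 600 × 42.100932 = 25,260.5590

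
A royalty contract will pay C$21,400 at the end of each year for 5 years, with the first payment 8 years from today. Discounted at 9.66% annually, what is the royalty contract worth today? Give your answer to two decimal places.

Value one period before first payment (t=7): 21400 × [1 − (1+0.0966)^(−5)] / 0.0966 = 21400 × 3.823944 = 81,832.4021
PV₀ = 81,832.4021 / (1+0.0966)^7 = 81,832.4021 / 1.906943 = 42,912.8747

C$42,912.87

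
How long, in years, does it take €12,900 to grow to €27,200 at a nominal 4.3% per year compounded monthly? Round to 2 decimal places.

Periodic rate i = 0.043/12 = 0.00358333.
(1+i)^n = 27200/12900 = 2.10853, so n = ln 2.10853 / ln 1.00358 = 208.5559 months
= 208.5559/12 years

17.38 years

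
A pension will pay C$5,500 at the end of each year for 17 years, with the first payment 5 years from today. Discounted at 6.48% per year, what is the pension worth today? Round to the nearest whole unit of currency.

PV at t=4 (ordinary 17-year annuity): 5500 × a(17|0.0648) = 5500 × 10.124864 = 55,686.7538
PV₀ = 55,686.7538 / (1+0.0648)^4 = 55,686.7538 / 1.285500 = 43,319.1306

C$43,319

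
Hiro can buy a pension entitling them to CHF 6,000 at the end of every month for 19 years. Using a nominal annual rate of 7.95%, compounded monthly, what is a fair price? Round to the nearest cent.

CHF 704,692.33

Periodic rate i = 0.0795/12 = 0.006625; n = 19 × 12 = 228 periods.
PV = 6000 × [1 − (1+0.006625)^(−228)] / 0.006625 = 6000 × 117.448722 = 704,692.3318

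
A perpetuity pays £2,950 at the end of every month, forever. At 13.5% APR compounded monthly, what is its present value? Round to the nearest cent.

Periodic rate i = 0.135/12 = 0.01125.
PV = C/r = 2950/0.01125 = 262,222.2222

£262,222.22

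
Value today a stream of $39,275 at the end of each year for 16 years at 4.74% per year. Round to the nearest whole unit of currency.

$433,641

PV = 39275 × [1 − (1+0.0474)^(−16)] / 0.0474 = 39275 × 11.041156 = 433,641.3897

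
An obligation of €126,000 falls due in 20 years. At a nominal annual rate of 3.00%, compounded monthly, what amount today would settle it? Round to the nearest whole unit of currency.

€69,202

Periodic rate i = 0.03/12 = 0.0025; n = 20 × 12 = 240 periods.
Discount factor = (1+0.0025)^(−240) = 0.549223; PV = 126,000 × 0.549223 = 69,202.0620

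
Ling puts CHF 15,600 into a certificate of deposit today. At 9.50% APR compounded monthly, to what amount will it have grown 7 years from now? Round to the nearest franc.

CHF 30,255

With 12 periods per year: i = 0.00791667, n = 84.
FV = 15,600 × (1 + 0.00791667)^84 = 30,254.7269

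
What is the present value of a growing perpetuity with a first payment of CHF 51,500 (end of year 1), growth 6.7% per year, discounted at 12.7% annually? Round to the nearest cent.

PV = D₁/(r − g) = 51500/(0.127 − 0.067) = 858,333.3333

CHF 858,333.33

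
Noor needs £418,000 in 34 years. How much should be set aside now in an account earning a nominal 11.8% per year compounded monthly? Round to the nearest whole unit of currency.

£7,714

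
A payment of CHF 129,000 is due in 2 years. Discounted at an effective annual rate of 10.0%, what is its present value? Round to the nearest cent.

CHF 106,611.57

PV = FV·(1+i)^(−n) = 129,000 × 0.826446 = 106,611.5702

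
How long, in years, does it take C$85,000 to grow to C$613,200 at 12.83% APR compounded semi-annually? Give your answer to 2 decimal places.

15.89 years

Periodic rate i = 0.1283/2 = 0.06415.
n = ln(613200/85000) / ln(1+0.06415) = ln(7.21412) / 0.062176 = 31.7812 half-years
= 31.7812/2 years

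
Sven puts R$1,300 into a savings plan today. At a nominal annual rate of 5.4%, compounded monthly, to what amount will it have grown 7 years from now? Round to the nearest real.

With 12 periods per year: i = 0.0045, n = 84.
1,300 × (1+0.0045)^84 = 1,300 × 1.458126 = 1,895.5638

R$1,896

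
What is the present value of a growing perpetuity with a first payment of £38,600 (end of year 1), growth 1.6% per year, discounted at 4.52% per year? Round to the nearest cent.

PV = PMT / (i − g) = 38600 / (0.0452 − 0.016) = 38600 / 0.029200 = 1,321,917.8082

£1,321,917.81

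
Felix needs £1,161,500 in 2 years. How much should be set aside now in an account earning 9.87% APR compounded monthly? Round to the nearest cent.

With 12 periods per year: i = 0.008225, n = 24.
PV = FV·(1+i)^(−n) = 1,161,500 × 0.821525 = 954,201.5673

£954,201.57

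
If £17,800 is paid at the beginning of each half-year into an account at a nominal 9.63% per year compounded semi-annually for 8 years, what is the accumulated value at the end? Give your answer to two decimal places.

£434,806.53

i = 0.0963/2 = 0.04815 per half-year; n = 8·2 = 16.
FV = PMT · [(1+i)^n − 1] / i × (1+i) = 17800 · 24.427333 = 434,806.5325
Payments are at the start of each period, so multiply by (1+i).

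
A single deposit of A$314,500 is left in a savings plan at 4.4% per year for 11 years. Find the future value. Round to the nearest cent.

314,500 × (1+0.044)^11 = 314,500 × 1.605852 = 505,040.4172

A$505,040.42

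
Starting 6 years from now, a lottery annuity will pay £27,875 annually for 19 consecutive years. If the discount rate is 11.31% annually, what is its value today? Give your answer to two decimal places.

PV at t=5 (ordinary 19-year annuity): 27875 × a(19|0.1131) = 27875 × 7.687249 = 214,282.0650
Discount back 5 years: 214,282.0650 × (1+0.1131)^(−5) = 214,282.0650 × 0.585233 = 125,405.0164

£125,405.02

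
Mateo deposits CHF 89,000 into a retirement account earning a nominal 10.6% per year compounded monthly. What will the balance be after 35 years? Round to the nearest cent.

With 12 periods per year: i = 0.00883333, n = 420.
FV = PV·(1+i)^n = 89,000 × 40.193690 = 3,577,238.4390

CHF 3,577,238.44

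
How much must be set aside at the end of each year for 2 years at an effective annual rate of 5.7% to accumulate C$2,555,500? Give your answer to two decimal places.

PMT = 2.5555e+06 / ( [(1+0.057)^2 − 1] / 0.057 ) = 2.5555e+06 / 2.057000 = 1,242,343.2183

C$1,242,343.22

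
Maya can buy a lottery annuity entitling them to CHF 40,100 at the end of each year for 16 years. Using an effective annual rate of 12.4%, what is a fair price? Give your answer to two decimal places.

PV = 40100 × [1 − (1+0.124)^(−16)] / 0.124 = 40100 × 6.821956 = 273,560.4446

CHF 273,560.44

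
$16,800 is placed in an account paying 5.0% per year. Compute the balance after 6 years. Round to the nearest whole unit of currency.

FV = PV·(1+i)^n = 16,800 × 1.340096 = 22,513.6068

$22,514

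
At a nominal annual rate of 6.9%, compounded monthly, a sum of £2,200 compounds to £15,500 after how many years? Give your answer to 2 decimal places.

28.38 years

Periodic rate i = 0.069/12 = 0.00575.
n = ln(15500/2200) / ln(1+0.00575) = ln(7.04545) / 0.005734 = 340.5201 months
= 340.5201/12 years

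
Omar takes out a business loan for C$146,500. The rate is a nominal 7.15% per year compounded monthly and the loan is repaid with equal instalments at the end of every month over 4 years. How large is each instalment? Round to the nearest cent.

C$3,518.33

With 12 periods per year: i = 0.00595833, n = 48.
PMT = 146500 / ( [1 − (1+0.00595833)^(−48)] / 0.00595833 ) = 146500 / 41.639083 = 3,518.3291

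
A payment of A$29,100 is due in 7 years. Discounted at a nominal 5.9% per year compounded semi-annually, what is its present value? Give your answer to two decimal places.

A$19,369.75

i = 0.059/2 = 0.0295 per half-year; n = 7·2 = 14.
PV = 29,100 / (1 + 0.0295)^14 = 29,100 / 1.502342 = 19,369.7527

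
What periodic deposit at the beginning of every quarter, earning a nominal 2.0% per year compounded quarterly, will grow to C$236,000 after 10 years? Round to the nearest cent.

C$5,317.75

Periodic rate i = 0.02/4 = 0.005; n = 10 × 4 = 40 periods.
FV-annuity factor × (1+i) = 44.379642; PMT = 236000 / 44.379642 = 5,317.7536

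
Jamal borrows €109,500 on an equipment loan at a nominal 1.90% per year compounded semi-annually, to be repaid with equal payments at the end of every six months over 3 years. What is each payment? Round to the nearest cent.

i = 0.019/2 = 0.0095 per half-year; n = 3·2 = 6.
Annuity-PV factor = 5.805448; PMT = 109500 / 5.805448 = 18,861.5935

€18,861.59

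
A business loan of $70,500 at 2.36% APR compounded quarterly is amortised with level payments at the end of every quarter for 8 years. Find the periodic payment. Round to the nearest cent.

i = 0.0236/4 = 0.0059 per quarter; n = 8·4 = 32.
PMT = 70500 / ( [1 − (1+0.0059)^(−32)] / 0.0059 ) = 70500 / 29.082790 = 2,424.1140

$2,424.11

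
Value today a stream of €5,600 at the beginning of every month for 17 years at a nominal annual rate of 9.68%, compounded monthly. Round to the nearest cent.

With 12 periods per year: i = 0.00806667, n = 204.
Annuity factor a(204|0.00806667) × (1+i) = 100.701553; PV = 5600 × 100.701553 = 563,928.6977
(annuity-due: payments at period start, so ×(1+i).)

€563,928.70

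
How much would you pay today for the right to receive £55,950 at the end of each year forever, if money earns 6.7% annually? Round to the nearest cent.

£835,074.63

PV = C/r = 55950/0.067 = 835,074.6269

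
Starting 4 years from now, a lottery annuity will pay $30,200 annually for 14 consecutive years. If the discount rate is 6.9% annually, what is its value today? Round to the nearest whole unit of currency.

$217,503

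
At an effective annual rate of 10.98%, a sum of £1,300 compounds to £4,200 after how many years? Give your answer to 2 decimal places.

11.26 years

(1+i)^n = 4200/1300 = 3.23077, so n = ln 3.23077 / ln 1.1098 = 11.2567 years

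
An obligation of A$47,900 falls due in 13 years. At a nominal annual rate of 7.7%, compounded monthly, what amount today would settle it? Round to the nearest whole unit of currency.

A$17,660

i = 0.077/12 = 0.00641667 per month; n = 13·12 = 156.
Discount factor = (1+0.00641667)^(−156) = 0.368689; PV = 47,900 × 0.368689 = 17,660.1974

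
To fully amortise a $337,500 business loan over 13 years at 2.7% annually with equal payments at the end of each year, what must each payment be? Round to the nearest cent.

$31,129.19

Annuity-PV factor = 10.841912; PMT = 337500 / 10.841912 = 31,129.1945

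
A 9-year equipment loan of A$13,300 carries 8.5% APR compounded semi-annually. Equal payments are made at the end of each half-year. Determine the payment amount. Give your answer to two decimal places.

A$1,072.07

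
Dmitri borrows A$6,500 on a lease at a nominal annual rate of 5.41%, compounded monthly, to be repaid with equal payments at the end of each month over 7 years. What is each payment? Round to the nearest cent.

Periodic rate i = 0.0541/12 = 0.00450833; n = 7 × 12 = 84 periods.
Annuity-PV factor = 69.796515; PMT = 6500 / 69.796515 = 93.1279

A$93.13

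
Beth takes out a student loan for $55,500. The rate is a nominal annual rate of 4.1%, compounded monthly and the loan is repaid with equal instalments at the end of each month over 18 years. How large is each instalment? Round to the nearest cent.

With 12 periods per year: i = 0.00341667, n = 216.
PMT = 55500 / ( [1 − (1+0.00341667)^(−216)] / 0.00341667 ) = 55500 / 152.584146 = 363.7337

$363.73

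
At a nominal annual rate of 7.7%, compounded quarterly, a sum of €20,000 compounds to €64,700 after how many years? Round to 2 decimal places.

15.39 years

Periodic rate i = 0.077/4 = 0.01925.
(1+i)^n = 64700/20000 = 3.23500, so n = ln 3.23500 / ln 1.01925 = 61.5737 quarters
= 61.5737/4 years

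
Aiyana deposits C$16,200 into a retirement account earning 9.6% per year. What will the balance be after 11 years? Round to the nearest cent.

C$44,404.92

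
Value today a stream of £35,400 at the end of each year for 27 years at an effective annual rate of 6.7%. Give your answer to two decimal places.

£436,632.91

PV = 35400 × [1 − (1+0.067)^(−27)] / 0.067 = 35400 × 12.334263 = 436,632.9102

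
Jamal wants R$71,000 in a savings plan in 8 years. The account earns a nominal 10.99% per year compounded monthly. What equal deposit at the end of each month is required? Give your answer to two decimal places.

R$464.67

With 12 periods per year: i = 0.00915833, n = 96.
FV-annuity factor = 152.795411; PMT = 71000 / 152.795411 = 464.6736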